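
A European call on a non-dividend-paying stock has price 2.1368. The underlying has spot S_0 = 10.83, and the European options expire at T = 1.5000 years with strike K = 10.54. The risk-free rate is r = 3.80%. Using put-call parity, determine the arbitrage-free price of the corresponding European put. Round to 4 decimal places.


Put-call parity: C - P = S_0 * exp(-qT) - K * exp(-rT).
S_0 * exp(-qT) = 10.8300 * 1.00000000 = 10.83000000
K * exp(-rT) = 10.5400 * 0.94459407 = 9.95602149
P = C - S*exp(-qT) + K*exp(-rT)
P = 2.1368 - 10.83000000 + 9.95602149 = 1.2628

Answer: Put price = 1.2628


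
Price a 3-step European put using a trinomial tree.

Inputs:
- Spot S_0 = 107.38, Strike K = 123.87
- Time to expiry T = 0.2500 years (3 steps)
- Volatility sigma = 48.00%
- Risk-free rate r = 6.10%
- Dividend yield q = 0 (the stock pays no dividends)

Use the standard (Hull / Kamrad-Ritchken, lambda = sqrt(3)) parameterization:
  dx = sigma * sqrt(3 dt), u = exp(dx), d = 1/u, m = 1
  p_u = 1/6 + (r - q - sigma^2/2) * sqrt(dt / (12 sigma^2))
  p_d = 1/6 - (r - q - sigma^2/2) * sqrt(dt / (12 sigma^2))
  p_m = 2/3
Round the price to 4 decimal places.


dt = T/N = 0.083333; dx = sigma*sqrt(3*dt) = 0.240000
u = exp(dx) = 1.271249; d = 1/u = 0.786628
p_u = 0.157257, p_m = 0.666667, p_d = 0.176076
Discount per step: exp(-r*dt) = 0.994930
Stock lattice S(k, j) with j the centered position index:
  k=0: S(0,+0) = 107.3800
  k=1: S(1,-1) = 84.4681; S(1,+0) = 107.3800; S(1,+1) = 136.5067
  k=2: S(2,-2) = 66.4450; S(2,-1) = 84.4681; S(2,+0) = 107.3800; S(2,+1) = 136.5067; S(2,+2) = 173.5341
  k=3: S(3,-3) = 52.2675; S(3,-2) = 66.4450; S(3,-1) = 84.4681; S(3,+0) = 107.3800; S(3,+1) = 136.5067; S(3,+2) = 173.5341; S(3,+3) = 220.6050
Terminal payoffs V(N, j) = max(K - S_T, 0):
  V(3,-3) = 71.602543; V(3,-2) = 57.425039; V(3,-1) = 39.401900; V(3,+0) = 16.490000; V(3,+1) = 0.000000; V(3,+2) = 0.000000; V(3,+3) = 0.000000
Backward induction: V(k, j) = exp(-r*dt) * [p_u * V(k+1, j+1) + p_m * V(k+1, j) + p_d * V(k+1, j-1)]
  V(2,-2) = exp(-r*dt) * [p_u*39.401900 + p_m*57.425039 + p_d*71.602543] = 56.797643
  V(2,-1) = exp(-r*dt) * [p_u*16.490000 + p_m*39.401900 + p_d*57.425039] = 38.774688
  V(2,+0) = exp(-r*dt) * [p_u*0.000000 + p_m*16.490000 + p_d*39.401900] = 17.840159
  V(2,+1) = exp(-r*dt) * [p_u*0.000000 + p_m*0.000000 + p_d*16.490000] = 2.888778
  V(2,+2) = exp(-r*dt) * [p_u*0.000000 + p_m*0.000000 + p_d*0.000000] = 0.000000
  V(1,-1) = exp(-r*dt) * [p_u*17.840159 + p_m*38.774688 + p_d*56.797643] = 38.460002
  V(1,+0) = exp(-r*dt) * [p_u*2.888778 + p_m*17.840159 + p_d*38.774688] = 19.077801
  V(1,+1) = exp(-r*dt) * [p_u*0.000000 + p_m*2.888778 + p_d*17.840159] = 5.041390
  V(0,+0) = exp(-r*dt) * [p_u*5.041390 + p_m*19.077801 + p_d*38.460002] = 20.180381

Answer: Price = V(0,0) = 20.1804


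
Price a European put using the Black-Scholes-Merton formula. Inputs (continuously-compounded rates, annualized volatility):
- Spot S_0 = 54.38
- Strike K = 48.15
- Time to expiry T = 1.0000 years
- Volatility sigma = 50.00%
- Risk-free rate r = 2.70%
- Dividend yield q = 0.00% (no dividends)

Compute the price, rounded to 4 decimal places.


d1 = (ln(S/K) + (r - q + 0.5*sigma^2) * T) / (sigma * sqrt(T)) = 0.54735060
d2 = d1 - sigma * sqrt(T) = 0.04735060
exp(-rT) = 0.97336124; exp(-qT) = 1.00000000
P = K * exp(-rT) * N(-d2) - S_0 * exp(-qT) * N(-d1)
N(-d1) = 0.29206894; N(-d2) = 0.48111690
P = 48.1500 * 0.97336124 * 0.48111690 - 54.3800 * 1.00000000 * 0.29206894 = 6.6660

Answer: Price = 6.6660


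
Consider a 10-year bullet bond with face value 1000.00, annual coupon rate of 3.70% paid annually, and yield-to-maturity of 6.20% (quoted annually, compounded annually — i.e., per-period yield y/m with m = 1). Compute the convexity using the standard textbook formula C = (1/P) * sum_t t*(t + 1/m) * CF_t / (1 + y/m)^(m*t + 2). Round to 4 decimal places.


Answer: Convexity = 76.5228

Derivation:
Coupon per period c = face * coupon_rate / m = 37.000000
Periods per year m = 1; per-period yield y/m = 0.062000
Number of cashflows N = 10
Cashflows (t years, CF_t, discount factor 1/(1+y/m)^(m*t), PV):
  t = 1.0000: CF_t = 37.000000, DF = 0.941620, PV = 34.839925
  t = 2.0000: CF_t = 37.000000, DF = 0.886647, PV = 32.805955
  t = 3.0000: CF_t = 37.000000, DF = 0.834885, PV = 30.890730
  t = 4.0000: CF_t = 37.000000, DF = 0.786144, PV = 29.087317
  t = 5.0000: CF_t = 37.000000, DF = 0.740248, PV = 27.389187
  t = 6.0000: CF_t = 37.000000, DF = 0.697032, PV = 25.790195
  t = 7.0000: CF_t = 37.000000, DF = 0.656339, PV = 24.284553
  t = 8.0000: CF_t = 37.000000, DF = 0.618022, PV = 22.866810
  t = 9.0000: CF_t = 37.000000, DF = 0.581942, PV = 21.531836
  t = 10.0000: CF_t = 1037.000000, DF = 0.547968, PV = 568.242339
Price P = sum_t PV_t = 817.728847
Convexity numerator sum_t t*(t + 1/m) * CF_t / (1+y/m)^(m*t + 2):
  t = 1.0000: term = 61.781460
  t = 2.0000: term = 174.523899
  t = 3.0000: term = 328.670243
  t = 4.0000: term = 515.803897
  t = 5.0000: term = 728.536578
  t = 6.0000: term = 960.406035
  t = 7.0000: term = 1205.782844
  t = 8.0000: term = 1459.785525
  t = 9.0000: term = 1718.203302
  t = 10.0000: term = 55421.367880
Convexity = (1/P) * sum = 62574.861665 / 817.728847 = 76.522752


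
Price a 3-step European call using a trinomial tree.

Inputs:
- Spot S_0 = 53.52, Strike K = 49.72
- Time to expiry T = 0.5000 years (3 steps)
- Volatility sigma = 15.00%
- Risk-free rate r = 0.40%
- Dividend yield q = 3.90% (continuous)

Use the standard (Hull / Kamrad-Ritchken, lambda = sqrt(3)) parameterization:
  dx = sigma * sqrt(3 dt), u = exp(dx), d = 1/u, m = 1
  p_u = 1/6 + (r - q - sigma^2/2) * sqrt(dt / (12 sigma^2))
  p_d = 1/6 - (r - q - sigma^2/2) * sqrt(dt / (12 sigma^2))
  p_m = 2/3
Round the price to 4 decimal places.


dt = T/N = 0.166667; dx = sigma*sqrt(3*dt) = 0.106066
u = exp(dx) = 1.111895; d = 1/u = 0.899365
p_u = 0.130329, p_m = 0.666667, p_d = 0.203004
Discount per step: exp(-r*dt) = 0.999334
Stock lattice S(k, j) with j the centered position index:
  k=0: S(0,+0) = 53.5200
  k=1: S(1,-1) = 48.1340; S(1,+0) = 53.5200; S(1,+1) = 59.5086
  k=2: S(2,-2) = 43.2901; S(2,-1) = 48.1340; S(2,+0) = 53.5200; S(2,+1) = 59.5086; S(2,+2) = 66.1674
  k=3: S(3,-3) = 38.9336; S(3,-2) = 43.2901; S(3,-1) = 48.1340; S(3,+0) = 53.5200; S(3,+1) = 59.5086; S(3,+2) = 66.1674; S(3,+3) = 73.5712
Terminal payoffs V(N, j) = max(S_T - K, 0):
  V(3,-3) = 0.000000; V(3,-2) = 0.000000; V(3,-1) = 0.000000; V(3,+0) = 3.800000; V(3,+1) = 9.788635; V(3,+2) = 16.447371; V(3,+3) = 23.851187
Backward induction: V(k, j) = exp(-r*dt) * [p_u * V(k+1, j+1) + p_m * V(k+1, j) + p_d * V(k+1, j-1)]
  V(2,-2) = exp(-r*dt) * [p_u*0.000000 + p_m*0.000000 + p_d*0.000000] = 0.000000
  V(2,-1) = exp(-r*dt) * [p_u*3.800000 + p_m*0.000000 + p_d*0.000000] = 0.494921
  V(2,+0) = exp(-r*dt) * [p_u*9.788635 + p_m*3.800000 + p_d*0.000000] = 3.806540
  V(2,+1) = exp(-r*dt) * [p_u*16.447371 + p_m*9.788635 + p_d*3.800000] = 9.434454
  V(2,+2) = exp(-r*dt) * [p_u*23.851187 + p_m*16.447371 + p_d*9.788635] = 16.049850
  V(1,-1) = exp(-r*dt) * [p_u*3.806540 + p_m*0.494921 + p_d*0.000000] = 0.825500
  V(1,+0) = exp(-r*dt) * [p_u*9.434454 + p_m*3.806540 + p_d*0.494921] = 3.865172
  V(1,+1) = exp(-r*dt) * [p_u*16.049850 + p_m*9.434454 + p_d*3.806540] = 9.148043
  V(0,+0) = exp(-r*dt) * [p_u*9.148043 + p_m*3.865172 + p_d*0.825500] = 3.933995

Answer: Price = V(0,0) = 3.9340


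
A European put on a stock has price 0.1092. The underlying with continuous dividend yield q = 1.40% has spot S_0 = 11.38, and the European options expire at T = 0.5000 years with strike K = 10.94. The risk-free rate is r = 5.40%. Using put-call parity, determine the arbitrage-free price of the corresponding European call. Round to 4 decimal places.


Put-call parity: C - P = S_0 * exp(-qT) - K * exp(-rT).
S_0 * exp(-qT) = 11.3800 * 0.99302444 = 11.30061816
K * exp(-rT) = 10.9400 * 0.97336124 = 10.64857198
C = P + S*exp(-qT) - K*exp(-rT)
C = 0.1092 + 11.30061816 - 10.64857198 = 0.7612

Answer: Call price = 0.7612


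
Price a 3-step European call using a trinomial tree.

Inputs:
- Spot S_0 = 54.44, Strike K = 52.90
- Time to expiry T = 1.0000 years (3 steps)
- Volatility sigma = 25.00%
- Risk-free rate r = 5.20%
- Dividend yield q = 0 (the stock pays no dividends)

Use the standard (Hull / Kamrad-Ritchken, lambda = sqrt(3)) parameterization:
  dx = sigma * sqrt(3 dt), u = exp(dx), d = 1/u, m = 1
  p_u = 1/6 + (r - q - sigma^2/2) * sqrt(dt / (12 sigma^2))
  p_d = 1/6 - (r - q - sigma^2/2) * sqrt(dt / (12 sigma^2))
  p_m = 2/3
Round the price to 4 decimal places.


dt = T/N = 0.333333; dx = sigma*sqrt(3*dt) = 0.250000
u = exp(dx) = 1.284025; d = 1/u = 0.778801
p_u = 0.180500, p_m = 0.666667, p_d = 0.152833
Discount per step: exp(-r*dt) = 0.982816
Stock lattice S(k, j) with j the centered position index:
  k=0: S(0,+0) = 54.4400
  k=1: S(1,-1) = 42.3979; S(1,+0) = 54.4400; S(1,+1) = 69.9023
  k=2: S(2,-2) = 33.0195; S(2,-1) = 42.3979; S(2,+0) = 54.4400; S(2,+1) = 69.9023; S(2,+2) = 89.7564
  k=3: S(3,-3) = 25.7156; S(3,-2) = 33.0195; S(3,-1) = 42.3979; S(3,+0) = 54.4400; S(3,+1) = 69.9023; S(3,+2) = 89.7564; S(3,+3) = 115.2495
Terminal payoffs V(N, j) = max(S_T - K, 0):
  V(3,-3) = 0.000000; V(3,-2) = 0.000000; V(3,-1) = 0.000000; V(3,+0) = 1.540000; V(3,+1) = 17.002344; V(3,+2) = 36.856386; V(3,+3) = 62.349481
Backward induction: V(k, j) = exp(-r*dt) * [p_u * V(k+1, j+1) + p_m * V(k+1, j) + p_d * V(k+1, j-1)]
  V(2,-2) = exp(-r*dt) * [p_u*0.000000 + p_m*0.000000 + p_d*0.000000] = 0.000000
  V(2,-1) = exp(-r*dt) * [p_u*1.540000 + p_m*0.000000 + p_d*0.000000] = 0.273193
  V(2,+0) = exp(-r*dt) * [p_u*17.002344 + p_m*1.540000 + p_d*0.000000] = 4.025211
  V(2,+1) = exp(-r*dt) * [p_u*36.856386 + p_m*17.002344 + p_d*1.540000] = 17.909696
  V(2,+2) = exp(-r*dt) * [p_u*62.349481 + p_m*36.856386 + p_d*17.002344] = 37.763261
  V(1,-1) = exp(-r*dt) * [p_u*4.025211 + p_m*0.273193 + p_d*0.000000] = 0.893065
  V(1,+0) = exp(-r*dt) * [p_u*17.909696 + p_m*4.025211 + p_d*0.273193] = 5.855546
  V(1,+1) = exp(-r*dt) * [p_u*37.763261 + p_m*17.909696 + p_d*4.025211] = 19.038377
  V(0,+0) = exp(-r*dt) * [p_u*19.038377 + p_m*5.855546 + p_d*0.893065] = 7.348137

Answer: Price = V(0,0) = 7.3481


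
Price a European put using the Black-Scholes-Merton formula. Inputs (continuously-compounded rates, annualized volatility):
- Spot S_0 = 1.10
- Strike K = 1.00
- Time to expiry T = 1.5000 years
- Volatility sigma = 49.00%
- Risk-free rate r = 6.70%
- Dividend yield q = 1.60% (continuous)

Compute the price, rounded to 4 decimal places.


d1 = (ln(S/K) + (r - q + 0.5*sigma^2) * T) / (sigma * sqrt(T)) = 0.58635316
d2 = d1 - sigma * sqrt(T) = -0.01377183
exp(-rT) = 0.90438511; exp(-qT) = 0.97628571
P = K * exp(-rT) * N(-d2) - S_0 * exp(-qT) * N(-d1)
N(-d1) = 0.27881911; N(-d2) = 0.50549399
P = 1.0000 * 0.90438511 * 0.50549399 - 1.1000 * 0.97628571 * 0.27881911 = 0.1577

Answer: Price = 0.1577


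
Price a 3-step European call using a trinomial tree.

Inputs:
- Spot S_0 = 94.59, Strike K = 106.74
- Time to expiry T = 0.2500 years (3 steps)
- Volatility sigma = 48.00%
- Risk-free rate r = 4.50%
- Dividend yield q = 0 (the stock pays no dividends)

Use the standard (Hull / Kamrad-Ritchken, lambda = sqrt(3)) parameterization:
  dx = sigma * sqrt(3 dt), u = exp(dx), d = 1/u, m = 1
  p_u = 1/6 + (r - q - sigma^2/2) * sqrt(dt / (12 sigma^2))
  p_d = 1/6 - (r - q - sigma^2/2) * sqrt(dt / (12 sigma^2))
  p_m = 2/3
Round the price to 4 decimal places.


dt = T/N = 0.083333; dx = sigma*sqrt(3*dt) = 0.240000
u = exp(dx) = 1.271249; d = 1/u = 0.786628
p_u = 0.154479, p_m = 0.666667, p_d = 0.178854
Discount per step: exp(-r*dt) = 0.996257
Stock lattice S(k, j) with j the centered position index:
  k=0: S(0,+0) = 94.5900
  k=1: S(1,-1) = 74.4071; S(1,+0) = 94.5900; S(1,+1) = 120.2475
  k=2: S(2,-2) = 58.5307; S(2,-1) = 74.4071; S(2,+0) = 94.5900; S(2,+1) = 120.2475; S(2,+2) = 152.8645
  k=3: S(3,-3) = 46.0419; S(3,-2) = 58.5307; S(3,-1) = 74.4071; S(3,+0) = 94.5900; S(3,+1) = 120.2475; S(3,+2) = 152.8645; S(3,+3) = 194.3288
Terminal payoffs V(N, j) = max(S_T - K, 0):
  V(3,-3) = 0.000000; V(3,-2) = 0.000000; V(3,-1) = 0.000000; V(3,+0) = 0.000000; V(3,+1) = 13.507457; V(3,+2) = 46.124478; V(3,+3) = 87.588837
Backward induction: V(k, j) = exp(-r*dt) * [p_u * V(k+1, j+1) + p_m * V(k+1, j) + p_d * V(k+1, j-1)]
  V(2,-2) = exp(-r*dt) * [p_u*0.000000 + p_m*0.000000 + p_d*0.000000] = 0.000000
  V(2,-1) = exp(-r*dt) * [p_u*0.000000 + p_m*0.000000 + p_d*0.000000] = 0.000000
  V(2,+0) = exp(-r*dt) * [p_u*13.507457 + p_m*0.000000 + p_d*0.000000] = 2.078811
  V(2,+1) = exp(-r*dt) * [p_u*46.124478 + p_m*13.507457 + p_d*0.000000] = 16.069867
  V(2,+2) = exp(-r*dt) * [p_u*87.588837 + p_m*46.124478 + p_d*13.507457] = 46.521385
  V(1,-1) = exp(-r*dt) * [p_u*2.078811 + p_m*0.000000 + p_d*0.000000] = 0.319931
  V(1,+0) = exp(-r*dt) * [p_u*16.069867 + p_m*2.078811 + p_d*0.000000] = 3.853854
  V(1,+1) = exp(-r*dt) * [p_u*46.521385 + p_m*16.069867 + p_d*2.078811] = 18.203243
  V(0,+0) = exp(-r*dt) * [p_u*18.203243 + p_m*3.853854 + p_d*0.319931] = 5.418123

Answer: Price = V(0,0) = 5.4181


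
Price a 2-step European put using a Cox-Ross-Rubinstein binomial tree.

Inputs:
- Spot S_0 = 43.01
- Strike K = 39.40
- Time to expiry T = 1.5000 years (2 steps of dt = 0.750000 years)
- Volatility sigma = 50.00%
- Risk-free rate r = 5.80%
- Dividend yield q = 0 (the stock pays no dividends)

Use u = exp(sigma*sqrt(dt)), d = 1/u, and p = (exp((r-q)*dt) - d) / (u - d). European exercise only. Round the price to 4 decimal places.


Answer: Price = V(0,0) = 6.0565

Derivation:
dt = T/N = 0.750000
u = exp(sigma*sqrt(dt)) = 1.541896; d = 1/u = 0.648552
p = (exp((r-q)*dt) - d) / (u - d) = 0.443175
Discount per step: exp(-r*dt) = 0.957433
Stock lattice S(k, i) with i counting down-moves:
  k=0: S(0,0) = 43.0100
  k=1: S(1,0) = 66.3169; S(1,1) = 27.8942
  k=2: S(2,0) = 102.2538; S(2,1) = 43.0100; S(2,2) = 18.0909
Terminal payoffs V(N, i) = max(K - S_T, 0):
  V(2,0) = 0.000000; V(2,1) = 0.000000; V(2,2) = 21.309133
Backward induction: V(k, i) = exp(-r*dt) * [p * V(k+1, i) + (1-p) * V(k+1, i+1)].
  V(1,0) = exp(-r*dt) * [p*0.000000 + (1-p)*0.000000] = 0.000000
  V(1,1) = exp(-r*dt) * [p*0.000000 + (1-p)*21.309133] = 11.360371
  V(0,0) = exp(-r*dt) * [p*0.000000 + (1-p)*11.360371] = 6.056465


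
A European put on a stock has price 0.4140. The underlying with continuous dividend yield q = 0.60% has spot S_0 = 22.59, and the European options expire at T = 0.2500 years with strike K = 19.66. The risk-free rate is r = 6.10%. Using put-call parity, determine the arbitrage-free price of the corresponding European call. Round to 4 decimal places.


Answer: Call price = 3.6077

Derivation:
Put-call parity: C - P = S_0 * exp(-qT) - K * exp(-rT).
S_0 * exp(-qT) = 22.5900 * 0.99850112 = 22.55614040
K * exp(-rT) = 19.6600 * 0.98486569 = 19.36245951
C = P + S*exp(-qT) - K*exp(-rT)
C = 0.4140 + 22.55614040 - 19.36245951 = 3.6077


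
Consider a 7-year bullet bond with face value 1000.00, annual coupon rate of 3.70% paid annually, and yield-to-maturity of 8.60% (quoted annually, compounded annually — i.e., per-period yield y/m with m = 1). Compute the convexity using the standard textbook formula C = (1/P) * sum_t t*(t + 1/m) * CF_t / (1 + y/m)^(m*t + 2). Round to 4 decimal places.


Coupon per period c = face * coupon_rate / m = 37.000000
Periods per year m = 1; per-period yield y/m = 0.086000
Number of cashflows N = 7
Cashflows (t years, CF_t, discount factor 1/(1+y/m)^(m*t), PV):
  t = 1.0000: CF_t = 37.000000, DF = 0.920810, PV = 34.069982
  t = 2.0000: CF_t = 37.000000, DF = 0.847892, PV = 31.371990
  t = 3.0000: CF_t = 37.000000, DF = 0.780747, PV = 28.887652
  t = 4.0000: CF_t = 37.000000, DF = 0.718920, PV = 26.600048
  t = 5.0000: CF_t = 37.000000, DF = 0.661989, PV = 24.493599
  t = 6.0000: CF_t = 37.000000, DF = 0.609566, PV = 22.553958
  t = 7.0000: CF_t = 1037.000000, DF = 0.561295, PV = 582.062982
Price P = sum_t PV_t = 750.040211
Convexity numerator sum_t t*(t + 1/m) * CF_t / (1+y/m)^(m*t + 2):
  t = 1.0000: term = 57.775305
  t = 2.0000: term = 159.600289
  t = 3.0000: term = 293.923184
  t = 4.0000: term = 451.079165
  t = 5.0000: term = 623.037521
  t = 6.0000: term = 803.179125
  t = 7.0000: term = 27637.474579
Convexity = (1/P) * sum = 30026.069168 / 750.040211 = 40.032613

Answer: Convexity = 40.0326


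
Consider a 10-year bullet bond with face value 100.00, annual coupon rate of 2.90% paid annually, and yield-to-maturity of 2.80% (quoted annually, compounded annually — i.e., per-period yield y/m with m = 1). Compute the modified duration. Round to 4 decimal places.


Answer: Modified duration = 8.5881

Derivation:
Coupon per period c = face * coupon_rate / m = 2.900000
Periods per year m = 1; per-period yield y/m = 0.028000
Number of cashflows N = 10
Cashflows (t years, CF_t, discount factor 1/(1+y/m)^(m*t), PV):
  t = 1.0000: CF_t = 2.900000, DF = 0.972763, PV = 2.821012
  t = 2.0000: CF_t = 2.900000, DF = 0.946267, PV = 2.744175
  t = 3.0000: CF_t = 2.900000, DF = 0.920493, PV = 2.669431
  t = 4.0000: CF_t = 2.900000, DF = 0.895422, PV = 2.596722
  t = 5.0000: CF_t = 2.900000, DF = 0.871033, PV = 2.525995
  t = 6.0000: CF_t = 2.900000, DF = 0.847308, PV = 2.457193
  t = 7.0000: CF_t = 2.900000, DF = 0.824230, PV = 2.390266
  t = 8.0000: CF_t = 2.900000, DF = 0.801780, PV = 2.325161
  t = 9.0000: CF_t = 2.900000, DF = 0.779941, PV = 2.261830
  t = 10.0000: CF_t = 102.900000, DF = 0.758698, PV = 78.070009
Price P = sum_t PV_t = 100.861793
First compute Macaulay numerator sum_t t * PV_t:
  t * PV_t at t = 1.0000: 2.821012
  t * PV_t at t = 2.0000: 5.488350
  t * PV_t at t = 3.0000: 8.008292
  t * PV_t at t = 4.0000: 10.386890
  t * PV_t at t = 5.0000: 12.629973
  t * PV_t at t = 6.0000: 14.743159
  t * PV_t at t = 7.0000: 16.731861
  t * PV_t at t = 8.0000: 18.601290
  t * PV_t at t = 9.0000: 20.356470
  t * PV_t at t = 10.0000: 780.700088
Macaulay duration D = 890.467385 / 100.861793 = 8.828590
Modified duration = D / (1 + y/m) = 8.828590 / (1 + 0.028000) = 8.588122


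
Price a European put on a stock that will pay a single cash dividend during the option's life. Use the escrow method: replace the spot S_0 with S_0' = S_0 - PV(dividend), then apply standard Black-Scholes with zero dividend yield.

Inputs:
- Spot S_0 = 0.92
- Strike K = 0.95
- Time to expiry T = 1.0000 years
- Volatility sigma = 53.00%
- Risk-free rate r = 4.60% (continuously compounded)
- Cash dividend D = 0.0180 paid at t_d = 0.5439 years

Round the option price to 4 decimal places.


PV(D) = D * exp(-r * t_d) = 0.0180 * 0.97529099 = 0.01755524
S_0' = S_0 - PV(D) = 0.9200 - 0.01755524 = 0.90244476
d1 = (ln(S_0'/K) + (r + sigma^2/2)*T) / (sigma*sqrt(T)) = 0.25489717
d2 = d1 - sigma*sqrt(T) = -0.27510283
exp(-rT) = 0.95504196
N(-d1) = 0.39940126; N(-d2) = 0.60838138
P = K * exp(-rT) * N(-d2) - S_0' * N(-d1) = 0.9500 * 0.95504196 * 0.60838138 - 0.90244476 * 0.39940126 = 0.1915

Answer: Price = 0.1915


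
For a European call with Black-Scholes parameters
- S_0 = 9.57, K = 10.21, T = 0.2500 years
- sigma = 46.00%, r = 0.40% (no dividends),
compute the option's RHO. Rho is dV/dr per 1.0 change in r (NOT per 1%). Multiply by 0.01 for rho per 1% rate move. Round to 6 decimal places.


d1 = -0.1621062031; d2 = -0.3921062031
phi(d1) = 0.3937347799; exp(-qT) = 1.0000000000; exp(-rT) = 0.9990004998
N(d2) = 0.3474898722
Rho = K*T*exp(-rT)*N(d2) = 10.2100 * 0.2500 * 0.9990004998 * 0.3474898722 = 0.886081

Answer: Rho = 0.886081


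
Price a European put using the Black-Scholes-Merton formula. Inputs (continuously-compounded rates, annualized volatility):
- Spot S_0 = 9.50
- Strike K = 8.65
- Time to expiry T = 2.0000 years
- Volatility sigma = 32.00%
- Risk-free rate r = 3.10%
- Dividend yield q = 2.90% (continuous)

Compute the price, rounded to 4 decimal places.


d1 = (ln(S/K) + (r - q + 0.5*sigma^2) * T) / (sigma * sqrt(T)) = 0.44223448
d2 = d1 - sigma * sqrt(T) = -0.01031386
exp(-rT) = 0.93988289; exp(-qT) = 0.94364995
P = K * exp(-rT) * N(-d2) - S_0 * exp(-qT) * N(-d1)
N(-d1) = 0.32915977; N(-d2) = 0.50411456
P = 8.6500 * 0.93988289 * 0.50411456 - 9.5000 * 0.94364995 * 0.32915977 = 1.1476

Answer: Price = 1.1476


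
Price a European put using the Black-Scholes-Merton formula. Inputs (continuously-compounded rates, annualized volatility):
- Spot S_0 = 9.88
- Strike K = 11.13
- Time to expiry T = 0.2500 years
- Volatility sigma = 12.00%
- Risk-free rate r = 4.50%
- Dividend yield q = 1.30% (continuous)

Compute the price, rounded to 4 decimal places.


d1 = (ln(S/K) + (r - q + 0.5*sigma^2) * T) / (sigma * sqrt(T)) = -1.82219423
d2 = d1 - sigma * sqrt(T) = -1.88219423
exp(-rT) = 0.98881304; exp(-qT) = 0.99675528
P = K * exp(-rT) * N(-d2) - S_0 * exp(-qT) * N(-d1)
N(-d1) = 0.96578724; N(-d2) = 0.97009518
P = 11.1300 * 0.98881304 * 0.97009518 - 9.8800 * 0.99675528 * 0.96578724 = 1.1654

Answer: Price = 1.1654


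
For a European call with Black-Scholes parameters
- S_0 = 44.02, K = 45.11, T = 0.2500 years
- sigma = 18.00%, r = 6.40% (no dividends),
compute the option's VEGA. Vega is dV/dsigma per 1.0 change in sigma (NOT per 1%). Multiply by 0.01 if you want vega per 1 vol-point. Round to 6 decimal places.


Answer: Vega = 8.770185

Derivation:
d1 = -0.0489986147; d2 = -0.1389986147
phi(d1) = 0.3984636646; exp(-qT) = 1.0000000000; exp(-rT) = 0.9841273201
Vega = S * exp(-qT) * phi(d1) * sqrt(T) = 44.0200 * 1.0000000000 * 0.3984636646 * 0.5000000000 = 8.770185


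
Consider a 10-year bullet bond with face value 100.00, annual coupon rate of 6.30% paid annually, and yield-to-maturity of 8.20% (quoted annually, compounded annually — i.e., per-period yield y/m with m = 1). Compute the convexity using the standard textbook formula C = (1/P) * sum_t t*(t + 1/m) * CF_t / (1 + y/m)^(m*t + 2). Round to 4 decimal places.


Answer: Convexity = 63.8281

Derivation:
Coupon per period c = face * coupon_rate / m = 6.300000
Periods per year m = 1; per-period yield y/m = 0.082000
Number of cashflows N = 10
Cashflows (t years, CF_t, discount factor 1/(1+y/m)^(m*t), PV):
  t = 1.0000: CF_t = 6.300000, DF = 0.924214, PV = 5.822551
  t = 2.0000: CF_t = 6.300000, DF = 0.854172, PV = 5.381285
  t = 3.0000: CF_t = 6.300000, DF = 0.789438, PV = 4.973462
  t = 4.0000: CF_t = 6.300000, DF = 0.729610, PV = 4.596545
  t = 5.0000: CF_t = 6.300000, DF = 0.674316, PV = 4.248193
  t = 6.0000: CF_t = 6.300000, DF = 0.623213, PV = 3.926241
  t = 7.0000: CF_t = 6.300000, DF = 0.575982, PV = 3.628689
  t = 8.0000: CF_t = 6.300000, DF = 0.532331, PV = 3.353687
  t = 9.0000: CF_t = 6.300000, DF = 0.491988, PV = 3.099525
  t = 10.0000: CF_t = 106.300000, DF = 0.454703, PV = 48.334881
Price P = sum_t PV_t = 87.365059
Convexity numerator sum_t t*(t + 1/m) * CF_t / (1+y/m)^(m*t + 2):
  t = 1.0000: term = 9.946923
  t = 2.0000: term = 27.579269
  t = 3.0000: term = 50.978317
  t = 4.0000: term = 78.524826
  t = 5.0000: term = 108.860664
  t = 6.0000: term = 140.854833
  t = 7.0000: term = 173.573424
  t = 8.0000: term = 206.253078
  t = 9.0000: term = 238.277585
  t = 10.0000: term = 4541.494791
Convexity = (1/P) * sum = 5576.343710 / 87.365059 = 63.828077


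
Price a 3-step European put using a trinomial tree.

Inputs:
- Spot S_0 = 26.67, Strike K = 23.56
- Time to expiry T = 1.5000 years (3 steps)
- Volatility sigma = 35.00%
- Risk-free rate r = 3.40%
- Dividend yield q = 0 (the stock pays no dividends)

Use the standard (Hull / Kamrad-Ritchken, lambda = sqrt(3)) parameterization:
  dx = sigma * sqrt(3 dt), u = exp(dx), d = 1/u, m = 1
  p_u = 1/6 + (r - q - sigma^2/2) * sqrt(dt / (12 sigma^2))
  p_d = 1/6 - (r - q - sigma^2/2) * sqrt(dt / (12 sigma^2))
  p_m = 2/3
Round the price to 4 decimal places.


dt = T/N = 0.500000; dx = sigma*sqrt(3*dt) = 0.428661
u = exp(dx) = 1.535200; d = 1/u = 0.651381
p_u = 0.150774, p_m = 0.666667, p_d = 0.182559
Discount per step: exp(-r*dt) = 0.983144
Stock lattice S(k, j) with j the centered position index:
  k=0: S(0,+0) = 26.6700
  k=1: S(1,-1) = 17.3723; S(1,+0) = 26.6700; S(1,+1) = 40.9438
  k=2: S(2,-2) = 11.3160; S(2,-1) = 17.3723; S(2,+0) = 26.6700; S(2,+1) = 40.9438; S(2,+2) = 62.8569
  k=3: S(3,-3) = 7.3710; S(3,-2) = 11.3160; S(3,-1) = 17.3723; S(3,+0) = 26.6700; S(3,+1) = 40.9438; S(3,+2) = 62.8569; S(3,+3) = 96.4979
Terminal payoffs V(N, j) = max(K - S_T, 0):
  V(3,-3) = 16.188972; V(3,-2) = 12.243997; V(3,-1) = 6.187671; V(3,+0) = 0.000000; V(3,+1) = 0.000000; V(3,+2) = 0.000000; V(3,+3) = 0.000000
Backward induction: V(k, j) = exp(-r*dt) * [p_u * V(k+1, j+1) + p_m * V(k+1, j) + p_d * V(k+1, j-1)]
  V(2,-2) = exp(-r*dt) * [p_u*6.187671 + p_m*12.243997 + p_d*16.188972] = 11.847915
  V(2,-1) = exp(-r*dt) * [p_u*0.000000 + p_m*6.187671 + p_d*12.243997] = 6.253156
  V(2,+0) = exp(-r*dt) * [p_u*0.000000 + p_m*0.000000 + p_d*6.187671] = 1.110575
  V(2,+1) = exp(-r*dt) * [p_u*0.000000 + p_m*0.000000 + p_d*0.000000] = 0.000000
  V(2,+2) = exp(-r*dt) * [p_u*0.000000 + p_m*0.000000 + p_d*0.000000] = 0.000000
  V(1,-1) = exp(-r*dt) * [p_u*1.110575 + p_m*6.253156 + p_d*11.847915] = 6.389610
  V(1,+0) = exp(-r*dt) * [p_u*0.000000 + p_m*1.110575 + p_d*6.253156] = 1.850232
  V(1,+1) = exp(-r*dt) * [p_u*0.000000 + p_m*0.000000 + p_d*1.110575] = 0.199328
  V(0,+0) = exp(-r*dt) * [p_u*0.199328 + p_m*1.850232 + p_d*6.389610] = 2.389062

Answer: Price = V(0,0) = 2.3891


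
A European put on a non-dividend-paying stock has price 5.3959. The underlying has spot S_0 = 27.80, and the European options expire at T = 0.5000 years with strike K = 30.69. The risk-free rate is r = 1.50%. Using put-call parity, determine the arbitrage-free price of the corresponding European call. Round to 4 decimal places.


Put-call parity: C - P = S_0 * exp(-qT) - K * exp(-rT).
S_0 * exp(-qT) = 27.8000 * 1.00000000 = 27.80000000
K * exp(-rT) = 30.6900 * 0.99252805 = 30.46068600
C = P + S*exp(-qT) - K*exp(-rT)
C = 5.3959 + 27.80000000 - 30.46068600 = 2.7352

Answer: Call price = 2.7352


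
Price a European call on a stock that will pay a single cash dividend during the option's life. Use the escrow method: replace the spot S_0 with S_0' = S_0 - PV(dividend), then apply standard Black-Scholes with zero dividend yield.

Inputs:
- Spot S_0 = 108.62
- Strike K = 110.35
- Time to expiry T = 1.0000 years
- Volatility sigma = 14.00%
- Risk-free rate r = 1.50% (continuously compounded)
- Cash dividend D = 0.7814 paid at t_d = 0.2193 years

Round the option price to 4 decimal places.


Answer: Price = 5.6193

Derivation:
PV(D) = D * exp(-r * t_d) = 0.7814 * 0.99671590 = 0.77883381
S_0' = S_0 - PV(D) = 108.6200 - 0.77883381 = 107.84116619
d1 = (ln(S_0'/K) + (r + sigma^2/2)*T) / (sigma*sqrt(T)) = 0.01287377
d2 = d1 - sigma*sqrt(T) = -0.12712623
exp(-rT) = 0.98511194
N(d1) = 0.50513575; N(d2) = 0.44942025
C = S_0' * N(d1) - K * exp(-rT) * N(d2) = 107.84116619 * 0.50513575 - 110.3500 * 0.98511194 * 0.44942025 = 5.6193


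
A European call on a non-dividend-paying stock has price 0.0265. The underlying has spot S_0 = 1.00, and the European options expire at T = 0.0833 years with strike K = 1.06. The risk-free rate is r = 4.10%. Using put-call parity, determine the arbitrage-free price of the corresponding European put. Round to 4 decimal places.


Answer: Put price = 0.0829

Derivation:
Put-call parity: C - P = S_0 * exp(-qT) - K * exp(-rT).
S_0 * exp(-qT) = 1.0000 * 1.00000000 = 1.00000000
K * exp(-rT) = 1.0600 * 0.99659053 = 1.05638596
P = C - S*exp(-qT) + K*exp(-rT)
P = 0.0265 - 1.00000000 + 1.05638596 = 0.0829


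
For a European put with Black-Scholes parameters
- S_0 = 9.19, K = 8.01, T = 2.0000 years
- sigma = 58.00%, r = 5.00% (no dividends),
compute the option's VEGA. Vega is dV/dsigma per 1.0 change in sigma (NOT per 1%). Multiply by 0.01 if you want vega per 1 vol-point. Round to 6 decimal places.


d1 = 0.6995787460; d2 = -0.1206651202
phi(d1) = 0.3123459960; exp(-qT) = 1.0000000000; exp(-rT) = 0.9048374180
Vega = S * exp(-qT) * phi(d1) * sqrt(T) = 9.1900 * 1.0000000000 * 0.3123459960 * 1.4142135624 = 4.059443

Answer: Vega = 4.059443


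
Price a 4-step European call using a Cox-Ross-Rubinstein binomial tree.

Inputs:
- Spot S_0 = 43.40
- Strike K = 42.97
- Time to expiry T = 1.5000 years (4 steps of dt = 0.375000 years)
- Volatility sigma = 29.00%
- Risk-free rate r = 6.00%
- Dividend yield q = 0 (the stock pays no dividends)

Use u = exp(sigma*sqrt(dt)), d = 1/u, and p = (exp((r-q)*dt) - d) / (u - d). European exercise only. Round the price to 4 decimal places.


Answer: Price = V(0,0) = 7.8266

Derivation:
dt = T/N = 0.375000
u = exp(sigma*sqrt(dt)) = 1.194333; d = 1/u = 0.837287
p = (exp((r-q)*dt) - d) / (u - d) = 0.519451
Discount per step: exp(-r*dt) = 0.977751
Stock lattice S(k, i) with i counting down-moves:
  k=0: S(0,0) = 43.4000
  k=1: S(1,0) = 51.8341; S(1,1) = 36.3383
  k=2: S(2,0) = 61.9071; S(2,1) = 43.4000; S(2,2) = 30.4256
  k=3: S(3,0) = 73.9377; S(3,1) = 51.8341; S(3,2) = 36.3383; S(3,3) = 25.4749
  k=4: S(4,0) = 88.3063; S(4,1) = 61.9071; S(4,2) = 43.4000; S(4,3) = 30.4256; S(4,4) = 21.3298
Terminal payoffs V(N, i) = max(S_T - K, 0):
  V(4,0) = 45.336301; V(4,1) = 18.937136; V(4,2) = 0.430000; V(4,3) = 0.000000; V(4,4) = 0.000000
Backward induction: V(k, i) = exp(-r*dt) * [p * V(k+1, i) + (1-p) * V(k+1, i+1)].
  V(3,0) = exp(-r*dt) * [p*45.336301 + (1-p)*18.937136] = 31.923775
  V(3,1) = exp(-r*dt) * [p*18.937136 + (1-p)*0.430000] = 9.820089
  V(3,2) = exp(-r*dt) * [p*0.430000 + (1-p)*0.000000] = 0.218394
  V(3,3) = exp(-r*dt) * [p*0.000000 + (1-p)*0.000000] = 0.000000
  V(2,0) = exp(-r*dt) * [p*31.923775 + (1-p)*9.820089] = 20.827924
  V(2,1) = exp(-r*dt) * [p*9.820089 + (1-p)*0.218394] = 5.090174
  V(2,2) = exp(-r*dt) * [p*0.218394 + (1-p)*0.000000] = 0.110921
  V(1,0) = exp(-r*dt) * [p*20.827924 + (1-p)*5.090174] = 12.970026
  V(1,1) = exp(-r*dt) * [p*5.090174 + (1-p)*0.110921] = 2.637384
  V(0,0) = exp(-r*dt) * [p*12.970026 + (1-p)*2.637384] = 7.826588


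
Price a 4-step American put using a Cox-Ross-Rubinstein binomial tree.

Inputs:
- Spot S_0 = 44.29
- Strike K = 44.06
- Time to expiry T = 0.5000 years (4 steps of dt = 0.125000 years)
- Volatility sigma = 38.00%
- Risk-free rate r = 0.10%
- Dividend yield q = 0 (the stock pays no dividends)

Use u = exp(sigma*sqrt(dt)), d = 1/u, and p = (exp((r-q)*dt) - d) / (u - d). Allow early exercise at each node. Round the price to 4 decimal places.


dt = T/N = 0.125000
u = exp(sigma*sqrt(dt)) = 1.143793; d = 1/u = 0.874284
p = (exp((r-q)*dt) - d) / (u - d) = 0.466927
Discount per step: exp(-r*dt) = 0.999875
Stock lattice S(k, i) with i counting down-moves:
  k=0: S(0,0) = 44.2900
  k=1: S(1,0) = 50.6586; S(1,1) = 38.7220
  k=2: S(2,0) = 57.9430; S(2,1) = 44.2900; S(2,2) = 33.8540
  k=3: S(3,0) = 66.2748; S(3,1) = 50.6586; S(3,2) = 38.7220; S(3,3) = 29.5980
  k=4: S(4,0) = 75.8047; S(4,1) = 57.9430; S(4,2) = 44.2900; S(4,3) = 33.8540; S(4,4) = 25.8771
Terminal payoffs V(N, i) = max(K - S_T, 0):
  V(4,0) = 0.000000; V(4,1) = 0.000000; V(4,2) = 0.000000; V(4,3) = 10.205960; V(4,4) = 18.182917
Backward induction: V(k, i) = exp(-r*dt) * [p * V(k+1, i) + (1-p) * V(k+1, i+1)]; then take max(V_cont, immediate exercise) for American.
  V(3,0) = exp(-r*dt) * [p*0.000000 + (1-p)*0.000000] = 0.000000; exercise = 0.000000; V(3,0) = max -> 0.000000
  V(3,1) = exp(-r*dt) * [p*0.000000 + (1-p)*0.000000] = 0.000000; exercise = 0.000000; V(3,1) = max -> 0.000000
  V(3,2) = exp(-r*dt) * [p*0.000000 + (1-p)*10.205960] = 5.439845; exercise = 5.337972; V(3,2) = max -> 5.439845
  V(3,3) = exp(-r*dt) * [p*10.205960 + (1-p)*18.182917] = 14.456456; exercise = 14.461963; V(3,3) = max -> 14.461963
  V(2,0) = exp(-r*dt) * [p*0.000000 + (1-p)*0.000000] = 0.000000; exercise = 0.000000; V(2,0) = max -> 0.000000
  V(2,1) = exp(-r*dt) * [p*0.000000 + (1-p)*5.439845] = 2.899474; exercise = 0.000000; V(2,1) = max -> 2.899474
  V(2,2) = exp(-r*dt) * [p*5.439845 + (1-p)*14.461963] = 10.248014; exercise = 10.205960; V(2,2) = max -> 10.248014
  V(1,0) = exp(-r*dt) * [p*0.000000 + (1-p)*2.899474] = 1.545439; exercise = 0.000000; V(1,0) = max -> 1.545439
  V(1,1) = exp(-r*dt) * [p*2.899474 + (1-p)*10.248014] = 6.815932; exercise = 5.337972; V(1,1) = max -> 6.815932
  V(0,0) = exp(-r*dt) * [p*1.545439 + (1-p)*6.815932] = 4.354454; exercise = 0.000000; V(0,0) = max -> 4.354454

Answer: Price = V(0,0) = 4.3545


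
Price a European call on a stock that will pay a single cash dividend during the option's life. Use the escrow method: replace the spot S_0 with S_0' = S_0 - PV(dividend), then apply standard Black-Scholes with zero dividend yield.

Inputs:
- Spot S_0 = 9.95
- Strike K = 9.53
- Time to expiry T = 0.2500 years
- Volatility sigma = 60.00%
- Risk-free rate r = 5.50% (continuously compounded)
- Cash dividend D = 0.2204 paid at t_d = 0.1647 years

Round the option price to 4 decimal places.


Answer: Price = 1.3140

Derivation:
PV(D) = D * exp(-r * t_d) = 0.2204 * 0.99098240 = 0.21841252
S_0' = S_0 - PV(D) = 9.9500 - 0.21841252 = 9.73158748
d1 = (ln(S_0'/K) + (r + sigma^2/2)*T) / (sigma*sqrt(T)) = 0.26560773
d2 = d1 - sigma*sqrt(T) = -0.03439227
exp(-rT) = 0.98634410
N(d1) = 0.60472933; N(d2) = 0.48628217
C = S_0' * N(d1) - K * exp(-rT) * N(d2) = 9.73158748 * 0.60472933 - 9.5300 * 0.98634410 * 0.48628217 = 1.3140


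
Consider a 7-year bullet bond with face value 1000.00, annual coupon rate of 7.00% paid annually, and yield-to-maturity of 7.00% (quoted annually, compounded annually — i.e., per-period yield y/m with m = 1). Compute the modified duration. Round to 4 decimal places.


Answer: Modified duration = 5.3893

Derivation:
Coupon per period c = face * coupon_rate / m = 70.000000
Periods per year m = 1; per-period yield y/m = 0.070000
Number of cashflows N = 7
Cashflows (t years, CF_t, discount factor 1/(1+y/m)^(m*t), PV):
  t = 1.0000: CF_t = 70.000000, DF = 0.934579, PV = 65.420561
  t = 2.0000: CF_t = 70.000000, DF = 0.873439, PV = 61.140711
  t = 3.0000: CF_t = 70.000000, DF = 0.816298, PV = 57.140851
  t = 4.0000: CF_t = 70.000000, DF = 0.762895, PV = 53.402665
  t = 5.0000: CF_t = 70.000000, DF = 0.712986, PV = 49.909033
  t = 6.0000: CF_t = 70.000000, DF = 0.666342, PV = 46.643956
  t = 7.0000: CF_t = 1070.000000, DF = 0.622750, PV = 666.342224
Price P = sum_t PV_t = 1000.000000
First compute Macaulay numerator sum_t t * PV_t:
  t * PV_t at t = 1.0000: 65.420561
  t * PV_t at t = 2.0000: 122.281422
  t * PV_t at t = 3.0000: 171.422554
  t * PV_t at t = 4.0000: 213.610659
  t * PV_t at t = 5.0000: 249.545163
  t * PV_t at t = 6.0000: 279.863734
  t * PV_t at t = 7.0000: 4664.395567
Macaulay duration D = 5766.539660 / 1000.000000 = 5.766540
Modified duration = D / (1 + y/m) = 5.766540 / (1 + 0.070000) = 5.389289


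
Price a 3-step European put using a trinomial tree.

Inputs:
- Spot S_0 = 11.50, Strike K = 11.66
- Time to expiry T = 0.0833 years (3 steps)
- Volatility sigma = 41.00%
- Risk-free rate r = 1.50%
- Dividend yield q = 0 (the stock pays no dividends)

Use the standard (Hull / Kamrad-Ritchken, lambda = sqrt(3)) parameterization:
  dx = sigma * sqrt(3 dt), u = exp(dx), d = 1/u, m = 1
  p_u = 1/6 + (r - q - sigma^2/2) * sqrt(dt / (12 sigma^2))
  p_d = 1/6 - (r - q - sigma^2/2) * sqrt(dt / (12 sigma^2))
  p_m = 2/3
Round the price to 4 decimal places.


dt = T/N = 0.027767; dx = sigma*sqrt(3*dt) = 0.118333
u = exp(dx) = 1.125619; d = 1/u = 0.888400
p_u = 0.158565, p_m = 0.666667, p_d = 0.174768
Discount per step: exp(-r*dt) = 0.999584
Stock lattice S(k, j) with j the centered position index:
  k=0: S(0,+0) = 11.5000
  k=1: S(1,-1) = 10.2166; S(1,+0) = 11.5000; S(1,+1) = 12.9446
  k=2: S(2,-2) = 9.0764; S(2,-1) = 10.2166; S(2,+0) = 11.5000; S(2,+1) = 12.9446; S(2,+2) = 14.5707
  k=3: S(3,-3) = 8.0635; S(3,-2) = 9.0764; S(3,-1) = 10.2166; S(3,+0) = 11.5000; S(3,+1) = 12.9446; S(3,+2) = 14.5707; S(3,+3) = 16.4011
Terminal payoffs V(N, j) = max(K - S_T, 0):
  V(3,-3) = 3.596501; V(3,-2) = 2.583572; V(3,-1) = 1.443399; V(3,+0) = 0.160000; V(3,+1) = 0.000000; V(3,+2) = 0.000000; V(3,+3) = 0.000000
Backward induction: V(k, j) = exp(-r*dt) * [p_u * V(k+1, j+1) + p_m * V(k+1, j) + p_d * V(k+1, j-1)]
  V(2,-2) = exp(-r*dt) * [p_u*1.443399 + p_m*2.583572 + p_d*3.596501] = 2.578733
  V(2,-1) = exp(-r*dt) * [p_u*0.160000 + p_m*1.443399 + p_d*2.583572] = 1.438563
  V(2,+0) = exp(-r*dt) * [p_u*0.000000 + p_m*0.160000 + p_d*1.443399] = 0.358777
  V(2,+1) = exp(-r*dt) * [p_u*0.000000 + p_m*0.000000 + p_d*0.160000] = 0.027951
  V(2,+2) = exp(-r*dt) * [p_u*0.000000 + p_m*0.000000 + p_d*0.000000] = 0.000000
  V(1,-1) = exp(-r*dt) * [p_u*0.358777 + p_m*1.438563 + p_d*2.578733] = 1.466001
  V(1,+0) = exp(-r*dt) * [p_u*0.027951 + p_m*0.358777 + p_d*1.438563] = 0.494825
  V(1,+1) = exp(-r*dt) * [p_u*0.000000 + p_m*0.027951 + p_d*0.358777] = 0.081303
  V(0,+0) = exp(-r*dt) * [p_u*0.081303 + p_m*0.494825 + p_d*1.466001] = 0.598736

Answer: Price = V(0,0) = 0.5987


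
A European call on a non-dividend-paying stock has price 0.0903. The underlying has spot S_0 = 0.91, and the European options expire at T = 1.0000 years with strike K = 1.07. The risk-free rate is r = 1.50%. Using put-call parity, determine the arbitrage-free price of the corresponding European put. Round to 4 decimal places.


Put-call parity: C - P = S_0 * exp(-qT) - K * exp(-rT).
S_0 * exp(-qT) = 0.9100 * 1.00000000 = 0.91000000
K * exp(-rT) = 1.0700 * 0.98511194 = 1.05406978
P = C - S*exp(-qT) + K*exp(-rT)
P = 0.0903 - 0.91000000 + 1.05406978 = 0.2344

Answer: Put price = 0.2344


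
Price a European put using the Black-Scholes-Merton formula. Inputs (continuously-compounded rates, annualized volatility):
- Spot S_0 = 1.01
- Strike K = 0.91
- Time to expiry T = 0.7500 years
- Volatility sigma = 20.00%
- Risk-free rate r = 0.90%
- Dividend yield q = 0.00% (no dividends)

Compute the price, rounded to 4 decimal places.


Answer: Price = 0.0260

Derivation:
d1 = (ln(S/K) + (r - q + 0.5*sigma^2) * T) / (sigma * sqrt(T)) = 0.72752491
d2 = d1 - sigma * sqrt(T) = 0.55431983
exp(-rT) = 0.99327273; exp(-qT) = 1.00000000
P = K * exp(-rT) * N(-d2) - S_0 * exp(-qT) * N(-d1)
N(-d1) = 0.23345223; N(-d2) = 0.28967999
P = 0.9100 * 0.99327273 * 0.28967999 - 1.0100 * 1.00000000 * 0.23345223 = 0.0260


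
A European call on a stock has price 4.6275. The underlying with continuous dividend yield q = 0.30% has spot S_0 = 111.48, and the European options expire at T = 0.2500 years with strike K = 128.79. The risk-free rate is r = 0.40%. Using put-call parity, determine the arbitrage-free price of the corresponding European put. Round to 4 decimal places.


Put-call parity: C - P = S_0 * exp(-qT) - K * exp(-rT).
S_0 * exp(-qT) = 111.4800 * 0.99925028 = 111.39642135
K * exp(-rT) = 128.7900 * 0.99900050 = 128.66127437
P = C - S*exp(-qT) + K*exp(-rT)
P = 4.6275 - 111.39642135 + 128.66127437 = 21.8924

Answer: Put price = 21.8924


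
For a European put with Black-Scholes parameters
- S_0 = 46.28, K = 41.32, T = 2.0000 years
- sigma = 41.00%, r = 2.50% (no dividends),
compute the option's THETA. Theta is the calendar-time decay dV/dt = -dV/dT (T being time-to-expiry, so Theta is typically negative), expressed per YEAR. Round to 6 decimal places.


d1 = 0.5716583354; d2 = -0.0081692252
phi(d1) = 0.3388034411; exp(-qT) = 1.0000000000; exp(-rT) = 0.9512294245
Theta = -S*exp(-qT)*phi(d1)*sigma/(2*sqrt(T)) + r*K*exp(-rT)*N(-d2) - q*S*exp(-qT)*N(-d1)
N(-d1) = 0.2837767332; N(-d2) = 0.5032590131; sqrt(T) = 1.4142135624
Term 1 = -46.2800 * 1.0000000000 * 0.3388034411 * 0.4100 / (2 * 1.4142135624) = -2.2728984169
Term 2 = 0.0250 * 41.3200 * 0.9512294245 * 0.5032590131 = 0.4945123692
Term 3 = 0 (no dividend yield, q = 0)
Theta = -2.2728984169 + (0.4945123692) + (0.0000000000) = -1.778386

Answer: Theta = -1.778386


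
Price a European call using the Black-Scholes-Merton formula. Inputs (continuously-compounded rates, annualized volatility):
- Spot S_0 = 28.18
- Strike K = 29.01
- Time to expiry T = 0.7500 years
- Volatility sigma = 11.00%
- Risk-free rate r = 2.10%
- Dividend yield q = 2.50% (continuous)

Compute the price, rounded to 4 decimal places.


Answer: Price = 0.6774

Derivation:
d1 = (ln(S/K) + (r - q + 0.5*sigma^2) * T) / (sigma * sqrt(T)) = -0.28857637
d2 = d1 - sigma * sqrt(T) = -0.38383917
exp(-rT) = 0.98437338; exp(-qT) = 0.98142469
C = S_0 * exp(-qT) * N(d1) - K * exp(-rT) * N(d2)
N(d1) = 0.38645279; N(d2) = 0.35054883
C = 28.1800 * 0.98142469 * 0.38645279 - 29.0100 * 0.98437338 * 0.35054883 = 0.6774


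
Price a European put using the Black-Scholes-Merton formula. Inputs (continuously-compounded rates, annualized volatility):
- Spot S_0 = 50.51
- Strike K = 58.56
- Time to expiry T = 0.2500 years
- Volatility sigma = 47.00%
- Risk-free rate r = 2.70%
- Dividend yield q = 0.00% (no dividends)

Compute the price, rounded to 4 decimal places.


d1 = (ln(S/K) + (r - q + 0.5*sigma^2) * T) / (sigma * sqrt(T)) = -0.48305546
d2 = d1 - sigma * sqrt(T) = -0.71805546
exp(-rT) = 0.99327273; exp(-qT) = 1.00000000
P = K * exp(-rT) * N(-d2) - S_0 * exp(-qT) * N(-d1)
N(-d1) = 0.68547182; N(-d2) = 0.76363845
P = 58.5600 * 0.99327273 * 0.76363845 - 50.5100 * 1.00000000 * 0.68547182 = 9.7947

Answer: Price = 9.7947
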